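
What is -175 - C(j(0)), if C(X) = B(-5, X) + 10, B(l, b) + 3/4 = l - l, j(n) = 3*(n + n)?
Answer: -737/4 ≈ -184.25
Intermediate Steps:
j(n) = 6*n (j(n) = 3*(2*n) = 6*n)
B(l, b) = -3/4 (B(l, b) = -3/4 + (l - l) = -3/4 + 0 = -3/4)
C(X) = 37/4 (C(X) = -3/4 + 10 = 37/4)
-175 - C(j(0)) = -175 - 1*37/4 = -175 - 37/4 = -737/4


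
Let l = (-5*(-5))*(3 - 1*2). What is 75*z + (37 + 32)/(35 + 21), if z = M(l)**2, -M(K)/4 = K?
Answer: 42000069/56 ≈ 7.5000e+5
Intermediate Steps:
l = 25 (l = 25*(3 - 2) = 25*1 = 25)
M(K) = -4*K
z = 10000 (z = (-4*25)**2 = (-100)**2 = 10000)
75*z + (37 + 32)/(35 + 21) = 75*10000 + (37 + 32)/(35 + 21) = 750000 + 69/56 = 42000069/56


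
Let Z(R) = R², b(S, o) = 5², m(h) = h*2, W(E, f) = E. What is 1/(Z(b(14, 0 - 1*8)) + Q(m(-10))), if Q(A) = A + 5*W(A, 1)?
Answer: 1/505 ≈ 0.0019802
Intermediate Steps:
m(h) = 2*h
b(S, o) = 25
Q(A) = 6*A (Q(A) = A + 5*A = 6*A)
1/(Z(b(14, 0 - 1*8)) + Q(m(-10))) = 1/(25² + 6*(2*(-10))) = 1/(625 + 6*(-20)) = 1/(625 - 120) = 1/505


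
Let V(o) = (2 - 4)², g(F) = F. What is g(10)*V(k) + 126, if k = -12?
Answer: 166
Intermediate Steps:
V(o) = 4 (V(o) = (-2)² = 4)
g(10)*V(k) + 126 = 10*4 + 126 = 40 + 126 = 166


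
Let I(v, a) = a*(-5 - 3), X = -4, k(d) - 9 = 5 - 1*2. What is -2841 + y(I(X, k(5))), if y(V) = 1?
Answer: -2840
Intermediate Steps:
k(d) = 12 (k(d) = 9 + (5 - 1*2) = 9 + (5 - 2) = 9 + 3 = 12)
I(v, a) = -8*a (I(v, a) = a*(-8) = -8*a)
-2841 + y(I(X, k(5))) = -2841 + 1 = -2840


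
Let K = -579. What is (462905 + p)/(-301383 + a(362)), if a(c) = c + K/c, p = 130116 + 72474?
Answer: -240909190/108970181 ≈ -2.2108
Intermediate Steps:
p = 202590
a(c) = c - 579/c
(462905 + p)/(-301383 + a(362)) = (462905 + 202590)/(-301383 + (362 - 579/362)) = 665495/(-301383 + (362 - 579*1/362)) = 665495/(-301383 + (362 - 579/362)) = 665495/(-301383 + 130465/362) = 665495/(-108970181/362) = 665495*(-362/108970181) = -240909190/108970181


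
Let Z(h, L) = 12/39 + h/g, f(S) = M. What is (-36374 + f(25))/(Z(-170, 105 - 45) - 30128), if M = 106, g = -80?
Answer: 3771872/3133059 ≈ 1.2039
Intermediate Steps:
f(S) = 106
Z(h, L) = 4/13 - h/80 (Z(h, L) = 12/39 + h/(-80) = 12*(1/39) + h*(-1/80) = 4/13 - h/80)
(-36374 + f(25))/(Z(-170, 105 - 45) - 30128) = (-36374 + 106)/((4/13 - 1/80*(-170)) - 30128) = -36268/((4/13 + 17/8) - 30128) = -36268/(253/104 - 30128) = -36268/(-3133059/104) = -36268*(-104/3133059) = 3771872/3133059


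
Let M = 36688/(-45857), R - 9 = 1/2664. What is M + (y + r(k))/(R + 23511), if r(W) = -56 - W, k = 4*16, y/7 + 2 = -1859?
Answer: -3904847917384/2873274934817 ≈ -1.3590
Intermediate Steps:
y = -13027 (y = -14 + 7*(-1859) = -14 - 13013 = -13027)
R = 23977/2664 (R = 9 + 1/2664 = 23977/2664 ≈ 9.0004)
M = -36688/45857 (M = 36688*(-1/45857) = -36688/45857 ≈ -0.80005)
k = 64
M + (y + r(k))/(R + 23511) = -36688/45857 + (-13027 + (-56 - 1*64))/(23977/2664 + 23511) = -36688/45857 + (-13027 + (-56 - 64))/(62657281/2664) = -36688/45857 + (-13027 - 120)*(2664/62657281) = -36688/45857 - 13147*2664/62657281 = -36688/45857 - 35023608/62657281 = -3904847917384/2873274934817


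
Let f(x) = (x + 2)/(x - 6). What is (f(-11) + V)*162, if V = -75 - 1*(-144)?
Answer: 191484/17 ≈ 11264.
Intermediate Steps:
f(x) = (2 + x)/(-6 + x)
V = 69 (V = -75 + 144 = 69)
(f(-11) + V)*162 = ((2 - 11)/(-6 - 11) + 69)*162 = (-9/(-17) + 69)*162 = (-1/17*(-9) + 69)*162 = (9/17 + 69)*162 = (1182/17)*162 = 191484/17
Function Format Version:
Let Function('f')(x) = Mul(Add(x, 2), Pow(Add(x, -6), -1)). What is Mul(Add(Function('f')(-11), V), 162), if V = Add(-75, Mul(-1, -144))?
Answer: Rational(191484, 17) ≈ 11264.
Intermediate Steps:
Function('f')(x) = Mul(Pow(Add(-6, x), -1), Add(2, x)) (Function('f')(x) = Mul(Add(2, x), Pow(Add(-6, x), -1)) = Mul(Pow(Add(-6, x), -1), Add(2, x)))
V = 69 (V = Add(-75, 144) = 69)
Mul(Add(Function('f')(-11), V), 162) = Mul(Add(Mul(Pow(Add(-6, -11), -1), Add(2, -11)), 69), 162) = Mul(Add(Mul(Pow(-17, -1), -9), 69), 162) = Mul(Add(Mul(Rational(-1, 17), -9), 69), 162) = Mul(Add(Rational(9, 17), 69), 162) = Mul(Rational(1182, 17), 162) = Rational(191484, 17)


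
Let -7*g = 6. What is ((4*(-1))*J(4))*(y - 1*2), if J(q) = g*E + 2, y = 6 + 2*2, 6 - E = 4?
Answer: -64/7 ≈ -9.1429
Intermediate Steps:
E = 2 (E = 6 - 1*4 = 6 - 4 = 2)
g = -6/7 (g = -⅐*6 = -6/7 ≈ -0.85714)
y = 10 (y = 6 + 4 = 10)
J(q) = 2/7 (J(q) = -6/7*2 + 2 = -12/7 + 2 = 2/7)
((4*(-1))*J(4))*(y - 1*2) = ((4*(-1))*(2/7))*(10 - 1*2) = (-4*2/7)*(10 - 2) = -8/7*8 = -64/7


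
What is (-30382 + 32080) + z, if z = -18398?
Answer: -16700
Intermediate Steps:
(-30382 + 32080) + z = (-30382 + 32080) - 18398 = 1698 - 18398 = -16700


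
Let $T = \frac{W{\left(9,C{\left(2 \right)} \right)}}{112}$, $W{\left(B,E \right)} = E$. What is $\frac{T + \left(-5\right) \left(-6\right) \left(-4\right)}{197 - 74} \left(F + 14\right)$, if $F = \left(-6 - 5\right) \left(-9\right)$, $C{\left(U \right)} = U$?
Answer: $- \frac{759247}{6888} \approx -110.23$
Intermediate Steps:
$T = \frac{1}{56}$ ($T = \frac{2}{112} = 2 \cdot \frac{1}{112} = \frac{1}{56} \approx 0.017857$)
$F = 99$ ($F = \left(-11\right) \left(-9\right) = 99$)
$\frac{T + \left(-5\right) \left(-6\right) \left(-4\right)}{197 - 74} \left(F + 14\right) = \frac{\frac{1}{56} + \left(-5\right) \left(-6\right) \left(-4\right)}{197 - 74} \left(99 + 14\right) = \frac{\frac{1}{56} + 30 \left(-4\right)}{123} \cdot 113 = \left(\frac{1}{56} - 120\right) \frac{1}{123} \cdot 113 = \left(- \frac{6719}{56}\right) \frac{1}{123} \cdot 113 = \left(- \frac{6719}{6888}\right) 113 = - \frac{759247}{6888}$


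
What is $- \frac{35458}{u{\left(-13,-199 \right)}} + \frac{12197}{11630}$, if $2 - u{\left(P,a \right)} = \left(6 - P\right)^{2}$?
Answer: $\frac{416755263}{4175170} \approx 99.818$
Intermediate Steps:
$u{\left(P,a \right)} = 2 - \left(6 - P\right)^{2}$
$- \frac{35458}{u{\left(-13,-199 \right)}} + \frac{12197}{11630} = - \frac{35458}{2 - \left(-6 - 13\right)^{2}} + \frac{12197}{11630} = - \frac{35458}{2 - \left(-19\right)^{2}} + 12197 \cdot \frac{1}{11630} = - \frac{35458}{2 - 361} + \frac{12197}{11630} = - \frac{35458}{-359} + \frac{12197}{11630} = \left(-35458\right) \left(- \frac{1}{359}\right) + \frac{12197}{11630} = \frac{35458}{359} + \frac{12197}{11630} = \frac{416755263}{4175170}$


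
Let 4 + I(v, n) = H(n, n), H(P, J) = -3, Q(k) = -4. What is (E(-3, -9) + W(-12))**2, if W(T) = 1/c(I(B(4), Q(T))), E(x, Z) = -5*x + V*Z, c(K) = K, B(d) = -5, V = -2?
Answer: 52900/49 ≈ 1079.6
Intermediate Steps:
I(v, n) = -7 (I(v, n) = -4 - 3 = -7)
E(x, Z) = -5*x - 2*Z
W(T) = -1/7 (W(T) = 1/(-7) = -1/7)
(E(-3, -9) + W(-12))**2 = ((-5*(-3) - 2*(-9)) - 1/7)**2 = ((15 + 18) - 1/7)**2 = (33 - 1/7)**2 = (230/7)**2 = 52900/49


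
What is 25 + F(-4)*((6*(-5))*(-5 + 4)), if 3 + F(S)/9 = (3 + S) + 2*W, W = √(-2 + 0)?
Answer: -1055 + 540*I*√2 ≈ -1055.0 + 763.68*I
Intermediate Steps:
W = I*√2 (W = √(-2) = I*√2 ≈ 1.4142*I)
F(S) = 9*S + 18*I*√2 (F(S) = -27 + 9*((3 + S) + 2*(I*√2)) = -27 + 9*((3 + S) + 2*I*√2) = -27 + 9*(3 + S + 2*I*√2) = -27 + (27 + 9*S + 18*I*√2) = 9*S + 18*I*√2)
25 + F(-4)*((6*(-5))*(-5 + 4)) = 25 + (9*(-4) + 18*I*√2)*((6*(-5))*(-5 + 4)) = 25 + (-36 + 18*I*√2)*(-30*(-1)) = 25 + (-36 + 18*I*√2)*30 = 25 + (-1080 + 540*I*√2) = -1055 + 540*I*√2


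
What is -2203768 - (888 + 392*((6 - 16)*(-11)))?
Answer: -2247776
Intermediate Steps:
-2203768 - (888 + 392*((6 - 16)*(-11))) = -2203768 - (888 + 392*(-10*(-11))) = -2203768 - (888 + 392*110) = -2203768 - (888 + 43120) = -2203768 - 1*44008 = -2203768 - 44008 = -2247776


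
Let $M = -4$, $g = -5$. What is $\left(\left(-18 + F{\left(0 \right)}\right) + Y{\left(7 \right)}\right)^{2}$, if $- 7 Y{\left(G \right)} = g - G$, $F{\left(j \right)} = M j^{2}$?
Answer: $\frac{12996}{49} \approx 265.22$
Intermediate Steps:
$F{\left(j \right)} = - 4 j^{2}$
$Y{\left(G \right)} = \frac{5}{7} + \frac{G}{7}$ ($Y{\left(G \right)} = - \frac{-5 - G}{7} = \frac{5}{7} + \frac{G}{7}$)
$\left(\left(-18 + F{\left(0 \right)}\right) + Y{\left(7 \right)}\right)^{2} = \left(\left(-18 - 4 \cdot 0^{2}\right) + \left(\frac{5}{7} + \frac{1}{7} \cdot 7\right)\right)^{2} = \left(\left(-18 - 0\right) + \left(\frac{5}{7} + 1\right)\right)^{2} = \left(\left(-18 + 0\right) + \frac{12}{7}\right)^{2} = \left(-18 + \frac{12}{7}\right)^{2} = \left(- \frac{114}{7}\right)^{2} = \frac{12996}{49}$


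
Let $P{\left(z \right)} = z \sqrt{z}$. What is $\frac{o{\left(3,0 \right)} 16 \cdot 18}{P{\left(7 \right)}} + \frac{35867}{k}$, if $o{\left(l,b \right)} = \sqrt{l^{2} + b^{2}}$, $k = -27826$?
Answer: $- \frac{35867}{27826} + \frac{864 \sqrt{7}}{49} \approx 45.363$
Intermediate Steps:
$o{\left(l,b \right)} = \sqrt{b^{2} + l^{2}}$
$P{\left(z \right)} = z^{\frac{3}{2}}$
$\frac{o{\left(3,0 \right)} 16 \cdot 18}{P{\left(7 \right)}} + \frac{35867}{k} = \frac{\sqrt{0^{2} + 3^{2}} \cdot 16 \cdot 18}{7^{\frac{3}{2}}} + \frac{35867}{-27826} = \frac{\sqrt{0 + 9} \cdot 16 \cdot 18}{7 \sqrt{7}} + 35867 \left(- \frac{1}{27826}\right) = \sqrt{9} \cdot 16 \cdot 18 \frac{\sqrt{7}}{49} - \frac{35867}{27826} = 3 \cdot 16 \cdot 18 \frac{\sqrt{7}}{49} - \frac{35867}{27826} = 48 \cdot 18 \frac{\sqrt{7}}{49} - \frac{35867}{27826} = 864 \frac{\sqrt{7}}{49} - \frac{35867}{27826} = \frac{864 \sqrt{7}}{49} - \frac{35867}{27826} = - \frac{35867}{27826} + \frac{864 \sqrt{7}}{49}$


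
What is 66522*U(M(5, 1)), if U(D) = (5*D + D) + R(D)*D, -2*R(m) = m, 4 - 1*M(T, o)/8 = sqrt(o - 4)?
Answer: -14900928 + 13836576*I*sqrt(3) ≈ -1.4901e+7 + 2.3966e+7*I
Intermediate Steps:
M(T, o) = 32 - 8*sqrt(-4 + o) (M(T, o) = 32 - 8*sqrt(o - 4) = 32 - 8*sqrt(-4 + o))
R(m) = -m/2
U(D) = 6*D - D**2/2 (U(D) = (5*D + D) + (-D/2)*D = 6*D - D**2/2)
66522*U(M(5, 1)) = 66522*((32 - 8*sqrt(-4 + 1))*(12 - (32 - 8*sqrt(-4 + 1)))/2) = 66522*((32 - 8*I*sqrt(3))*(12 - (32 - 8*I*sqrt(3)))/2) = 66522*((32 - 8*I*sqrt(3))*(12 + (-32 + 8*I*sqrt(3)))/2) = 66522*((32 - 8*I*sqrt(3))*(-20 + 8*I*sqrt(3))/2) = 66522*((-20 + 8*I*sqrt(3))*(32 - 8*I*sqrt(3))/2) = 33261*(-20 + 8*I*sqrt(3))*(32 - 8*I*sqrt(3))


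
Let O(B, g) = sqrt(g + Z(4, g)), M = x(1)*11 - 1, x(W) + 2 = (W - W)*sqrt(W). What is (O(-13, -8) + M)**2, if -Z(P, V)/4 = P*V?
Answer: 649 - 92*sqrt(30) ≈ 145.10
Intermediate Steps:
x(W) = -2 (x(W) = -2 + (W - W)*sqrt(W) = -2 + 0*sqrt(W) = -2 + 0 = -2)
M = -23 (M = -2*11 - 1 = -22 - 1 = -23)
Z(P, V) = -4*P*V
O(B, g) = sqrt(15)*sqrt(-g) (O(B, g) = sqrt(g - 4*4*g) = sqrt(g - 16*g) = sqrt(-15*g) = sqrt(15)*sqrt(-g))
(O(-13, -8) + M)**2 = (sqrt(15)*sqrt(-1*(-8)) - 23)**2 = (sqrt(15)*sqrt(8) - 23)**2 = (sqrt(15)*(2*sqrt(2)) - 23)**2 = (2*sqrt(30) - 23)**2 = (-23 + 2*sqrt(30))**2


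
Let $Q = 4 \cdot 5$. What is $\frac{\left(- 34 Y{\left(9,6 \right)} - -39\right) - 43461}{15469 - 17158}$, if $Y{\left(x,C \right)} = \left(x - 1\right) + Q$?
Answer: $\frac{44374}{1689} \approx 26.272$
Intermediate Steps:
$Q = 20$
$Y{\left(x,C \right)} = 19 + x$ ($Y{\left(x,C \right)} = \left(x - 1\right) + 20 = \left(-1 + x\right) + 20 = 19 + x$)
$\frac{\left(- 34 Y{\left(9,6 \right)} - -39\right) - 43461}{15469 - 17158} = \frac{\left(- 34 \left(19 + 9\right) - -39\right) - 43461}{15469 - 17158} = \frac{\left(\left(-34\right) 28 + 39\right) - 43461}{-1689} = \left(\left(-952 + 39\right) - 43461\right) \left(- \frac{1}{1689}\right) = \left(-913 - 43461\right) \left(- \frac{1}{1689}\right) = \left(-44374\right) \left(- \frac{1}{1689}\right) = \frac{44374}{1689}$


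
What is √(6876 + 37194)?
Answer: √44070 ≈ 209.93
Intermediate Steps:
√(6876 + 37194) = √44070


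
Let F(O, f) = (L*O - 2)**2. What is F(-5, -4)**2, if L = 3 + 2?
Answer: 531441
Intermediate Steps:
L = 5
F(O, f) = (-2 + 5*O)**2 (F(O, f) = (5*O - 2)**2 = (-2 + 5*O)**2)
F(-5, -4)**2 = ((-2 + 5*(-5))**2)**2 = ((-2 - 25)**2)**2 = ((-27)**2)**2 = 729**2 = 531441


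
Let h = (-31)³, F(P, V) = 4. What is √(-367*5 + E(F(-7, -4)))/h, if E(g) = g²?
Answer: -I*√1819/29791 ≈ -0.0014316*I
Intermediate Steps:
h = -29791
√(-367*5 + E(F(-7, -4)))/h = √(-367*5 + 4²)/(-29791) = √(-1835 + 16)*(-1/29791) = √(-1819)*(-1/29791) = (I*√1819)*(-1/29791) = -I*√1819/29791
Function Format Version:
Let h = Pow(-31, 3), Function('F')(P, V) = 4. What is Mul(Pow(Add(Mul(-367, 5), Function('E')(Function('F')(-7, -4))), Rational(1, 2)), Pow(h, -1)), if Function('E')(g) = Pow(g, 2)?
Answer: Mul(Rational(-1, 29791), I, Pow(1819, Rational(1, 2))) ≈ Mul(-0.0014316, I)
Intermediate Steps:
h = -29791
Mul(Pow(Add(Mul(-367, 5), Function('E')(Function('F')(-7, -4))), Rational(1, 2)), Pow(h, -1)) = Mul(Pow(Add(Mul(-367, 5), Pow(4, 2)), Rational(1, 2)), Pow(-29791, -1)) = Mul(Pow(Add(-1835, 16), Rational(1, 2)), Rational(-1, 29791)) = Mul(Pow(-1819, Rational(1, 2)), Rational(-1, 29791)) = Mul(Mul(I, Pow(1819, Rational(1, 2))), Rational(-1, 29791)) = Mul(Rational(-1, 29791), I, Pow(1819, Rational(1, 2)))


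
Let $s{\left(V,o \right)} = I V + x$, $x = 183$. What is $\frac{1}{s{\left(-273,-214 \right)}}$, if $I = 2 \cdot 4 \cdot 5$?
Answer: $- \frac{1}{10737} \approx -9.3136 \cdot 10^{-5}$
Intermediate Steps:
$I = 40$ ($I = 8 \cdot 5 = 40$)
$s{\left(V,o \right)} = 183 + 40 V$ ($s{\left(V,o \right)} = 40 V + 183 = 183 + 40 V$)
$\frac{1}{s{\left(-273,-214 \right)}} = \frac{1}{183 + 40 \left(-273\right)} = \frac{1}{183 - 10920} = \frac{1}{-10737} = - \frac{1}{10737}$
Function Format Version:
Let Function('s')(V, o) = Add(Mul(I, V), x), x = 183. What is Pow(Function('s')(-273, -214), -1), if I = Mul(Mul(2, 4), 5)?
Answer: Rational(-1, 10737) ≈ -9.3136e-5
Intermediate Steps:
I = 40 (I = Mul(8, 5) = 40)
Function('s')(V, o) = Add(183, Mul(40, V)) (Function('s')(V, o) = Add(Mul(40, V), 183) = Add(183, Mul(40, V)))
Pow(Function('s')(-273, -214), -1) = Pow(Add(183, Mul(40, -273)), -1) = Pow(Add(183, -10920), -1) = Pow(-10737, -1) = Rational(-1, 10737)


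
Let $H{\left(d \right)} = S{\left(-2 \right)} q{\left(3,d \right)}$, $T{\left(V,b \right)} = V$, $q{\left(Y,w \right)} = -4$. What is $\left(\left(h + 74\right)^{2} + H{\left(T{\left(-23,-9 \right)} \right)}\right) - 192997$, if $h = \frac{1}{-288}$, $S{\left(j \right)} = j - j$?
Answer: $- \frac{15553784447}{82944} \approx -1.8752 \cdot 10^{5}$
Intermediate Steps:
$S{\left(j \right)} = 0$
$h = - \frac{1}{288} \approx -0.0034722$
$H{\left(d \right)} = 0$ ($H{\left(d \right)} = 0 \left(-4\right) = 0$)
$\left(\left(h + 74\right)^{2} + H{\left(T{\left(-23,-9 \right)} \right)}\right) - 192997 = \left(\left(- \frac{1}{288} + 74\right)^{2} + 0\right) - 192997 = \left(\left(\frac{21311}{288}\right)^{2} + 0\right) - 192997 = \left(\frac{454158721}{82944} + 0\right) - 192997 = \frac{454158721}{82944} - 192997 = - \frac{15553784447}{82944}$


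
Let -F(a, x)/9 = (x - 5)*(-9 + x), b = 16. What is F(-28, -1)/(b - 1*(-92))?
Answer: -5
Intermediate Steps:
F(a, x) = -9*(-9 + x)*(-5 + x) (F(a, x) = -9*(x - 5)*(-9 + x) = -9*(-5 + x)*(-9 + x) = -9*(-9 + x)*(-5 + x))
F(-28, -1)/(b - 1*(-92)) = (-405 - 9*(-1)² + 126*(-1))/(16 - 1*(-92)) = (-405 - 9*1 - 126)/(16 + 92) = (-405 - 9 - 126)/108 = -540*1/108 = -5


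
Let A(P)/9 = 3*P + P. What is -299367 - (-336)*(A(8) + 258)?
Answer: -115911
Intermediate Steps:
A(P) = 36*P (A(P) = 9*(3*P + P) = 9*(4*P) = 36*P)
-299367 - (-336)*(A(8) + 258) = -299367 - (-336)*(36*8 + 258) = -299367 - (-336)*(288 + 258) = -299367 - (-336)*546 = -299367 - 1*(-183456) = -299367 + 183456 = -115911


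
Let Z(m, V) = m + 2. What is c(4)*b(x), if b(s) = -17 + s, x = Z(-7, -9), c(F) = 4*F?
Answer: -352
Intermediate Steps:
Z(m, V) = 2 + m
x = -5 (x = 2 - 7 = -5)
c(4)*b(x) = (4*4)*(-17 - 5) = 16*(-22) = -352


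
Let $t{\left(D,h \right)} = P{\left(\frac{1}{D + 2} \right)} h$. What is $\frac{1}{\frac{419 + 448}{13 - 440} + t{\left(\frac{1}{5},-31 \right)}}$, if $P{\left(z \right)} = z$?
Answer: $- \frac{4697}{75722} \approx -0.06203$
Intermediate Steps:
$t{\left(D,h \right)} = \frac{h}{2 + D}$ ($t{\left(D,h \right)} = \frac{h}{D + 2} = \frac{h}{2 + D}$)
$\frac{1}{\frac{419 + 448}{13 - 440} + t{\left(\frac{1}{5},-31 \right)}} = \frac{1}{\frac{419 + 448}{13 - 440} - \frac{31}{2 + \frac{1}{5}}} = \frac{1}{\frac{867}{-427} - \frac{31}{2 + \frac{1}{5}}} = \frac{1}{867 \left(- \frac{1}{427}\right) - \frac{31}{\frac{11}{5}}} = \frac{1}{- \frac{867}{427} - \frac{155}{11}} = \frac{1}{- \frac{75722}{4697}} = - \frac{4697}{75722}$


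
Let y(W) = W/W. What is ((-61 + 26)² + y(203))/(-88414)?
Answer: -613/44207 ≈ -0.013867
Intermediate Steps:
y(W) = 1
((-61 + 26)² + y(203))/(-88414) = ((-61 + 26)² + 1)/(-88414) = ((-35)² + 1)*(-1/88414) = (1225 + 1)*(-1/88414) = 1226*(-1/88414) = -613/44207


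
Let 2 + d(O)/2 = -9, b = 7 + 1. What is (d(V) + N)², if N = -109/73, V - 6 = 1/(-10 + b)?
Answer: 2941225/5329 ≈ 551.93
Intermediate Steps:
b = 8
V = 11/2 (V = 6 + 1/(-10 + 8) = 6 + 1/(-2) = 6 - ½ = 11/2 ≈ 5.5000)
d(O) = -22 (d(O) = -4 + 2*(-9) = -4 - 18 = -22)
N = -109/73 (N = -109*1/73 = -109/73 ≈ -1.4932)
(d(V) + N)² = (-22 - 109/73)² = (-1715/73)² = 2941225/5329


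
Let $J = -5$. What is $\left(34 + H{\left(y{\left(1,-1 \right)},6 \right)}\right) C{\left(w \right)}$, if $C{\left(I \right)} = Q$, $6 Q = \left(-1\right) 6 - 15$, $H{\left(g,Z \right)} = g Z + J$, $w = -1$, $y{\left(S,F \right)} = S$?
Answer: $- \frac{245}{2} \approx -122.5$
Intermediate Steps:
$H{\left(g,Z \right)} = -5 + Z g$ ($H{\left(g,Z \right)} = g Z - 5 = Z g - 5 = -5 + Z g$)
$Q = - \frac{7}{2}$ ($Q = \frac{\left(-1\right) 6 - 15}{6} = \frac{-6 - 15}{6} = \frac{1}{6} \left(-21\right) = - \frac{7}{2} \approx -3.5$)
$C{\left(I \right)} = - \frac{7}{2}$
$\left(34 + H{\left(y{\left(1,-1 \right)},6 \right)}\right) C{\left(w \right)} = \left(34 + \left(-5 + 6 \cdot 1\right)\right) \left(- \frac{7}{2}\right) = \left(34 + \left(-5 + 6\right)\right) \left(- \frac{7}{2}\right) = \left(34 + 1\right) \left(- \frac{7}{2}\right) = 35 \left(- \frac{7}{2}\right) = - \frac{245}{2}$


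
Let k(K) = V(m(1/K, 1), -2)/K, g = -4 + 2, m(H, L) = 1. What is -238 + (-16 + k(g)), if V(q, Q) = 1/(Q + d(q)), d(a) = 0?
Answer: -1015/4 ≈ -253.75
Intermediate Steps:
V(q, Q) = 1/Q (V(q, Q) = 1/(Q + 0) = 1/Q)
g = -2
k(K) = -1/(2*K) (k(K) = 1/((-2)*K) = -1/(2*K))
-238 + (-16 + k(g)) = -238 + (-16 - ½/(-2)) = -238 + (-16 - ½*(-½)) = -238 + (-16 + ¼) = -238 - 63/4 = -1015/4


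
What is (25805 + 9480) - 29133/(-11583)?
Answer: 1164488/33 ≈ 35288.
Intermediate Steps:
(25805 + 9480) - 29133/(-11583) = 35285 - 29133*(-1/11583) = 35285 + 83/33 = 1164488/33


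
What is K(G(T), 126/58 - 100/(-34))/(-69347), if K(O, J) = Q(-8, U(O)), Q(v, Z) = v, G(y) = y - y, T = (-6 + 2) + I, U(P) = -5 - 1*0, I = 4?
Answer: 8/69347 ≈ 0.00011536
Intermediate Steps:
U(P) = -5 (U(P) = -5 + 0 = -5)
T = 0 (T = (-6 + 2) + 4 = -4 + 4 = 0)
G(y) = 0
K(O, J) = -8
K(G(T), 126/58 - 100/(-34))/(-69347) = -8/(-69347) = -8*(-1/69347) = 8/69347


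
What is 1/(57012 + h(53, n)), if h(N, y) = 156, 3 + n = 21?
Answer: 1/57168 ≈ 1.7492e-5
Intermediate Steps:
n = 18 (n = -3 + 21 = 18)
1/(57012 + h(53, n)) = 1/(57012 + 156) = 1/57168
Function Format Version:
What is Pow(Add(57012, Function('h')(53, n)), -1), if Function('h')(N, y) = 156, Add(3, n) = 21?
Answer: Rational(1, 57168) ≈ 1.7492e-5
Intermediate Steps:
n = 18 (n = Add(-3, 21) = 18)
Pow(Add(57012, Function('h')(53, n)), -1) = Pow(Add(57012, 156), -1) = Pow(57168, -1) = Rational(1, 57168)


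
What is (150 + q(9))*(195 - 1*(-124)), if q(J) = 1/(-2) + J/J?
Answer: 96019/2 ≈ 48010.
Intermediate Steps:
q(J) = ½ (q(J) = 1*(-½) + 1 = -½ + 1 = ½)
(150 + q(9))*(195 - 1*(-124)) = (150 + ½)*(195 - 1*(-124)) = 301*(195 + 124)/2 = (301/2)*319 = 96019/2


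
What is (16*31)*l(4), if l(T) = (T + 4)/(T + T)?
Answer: 496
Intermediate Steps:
l(T) = (4 + T)/(2*T) (l(T) = (4 + T)/((2*T)) = (4 + T)*(1/(2*T)) = (4 + T)/(2*T))
(16*31)*l(4) = (16*31)*((½)*(4 + 4)/4) = 496*((½)*(¼)*8) = 496*1 = 496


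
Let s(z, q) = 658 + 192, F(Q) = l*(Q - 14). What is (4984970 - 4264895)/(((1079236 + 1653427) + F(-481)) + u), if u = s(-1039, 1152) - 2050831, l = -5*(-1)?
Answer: 720075/680207 ≈ 1.0586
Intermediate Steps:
l = 5
F(Q) = -70 + 5*Q (F(Q) = 5*(Q - 14) = 5*(-14 + Q) = -70 + 5*Q)
s(z, q) = 850
u = -2049981 (u = 850 - 2050831 = -2049981)
(4984970 - 4264895)/(((1079236 + 1653427) + F(-481)) + u) = (4984970 - 4264895)/(((1079236 + 1653427) + (-70 + 5*(-481))) - 2049981) = 720075/((2732663 + (-70 - 2405)) - 2049981) = 720075/((2732663 - 2475) - 2049981) = 720075/(2730188 - 2049981) = 720075/680207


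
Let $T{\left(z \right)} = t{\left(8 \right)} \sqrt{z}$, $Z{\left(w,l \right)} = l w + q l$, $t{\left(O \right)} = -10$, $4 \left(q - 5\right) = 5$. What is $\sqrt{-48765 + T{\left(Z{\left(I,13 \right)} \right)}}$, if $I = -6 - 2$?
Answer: $\sqrt{-48765 - 5 i \sqrt{91}} \approx 0.108 - 220.83 i$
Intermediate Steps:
$q = \frac{25}{4}$ ($q = 5 + \frac{1}{4} \cdot 5 = 5 + \frac{5}{4} = \frac{25}{4} \approx 6.25$)
$I = -8$
$Z{\left(w,l \right)} = \frac{25 l}{4} + l w$ ($Z{\left(w,l \right)} = l w + \frac{25 l}{4} = \frac{25 l}{4} + l w$)
$T{\left(z \right)} = - 10 \sqrt{z}$
$\sqrt{-48765 + T{\left(Z{\left(I,13 \right)} \right)}} = \sqrt{-48765 - 10 \sqrt{\frac{1}{4} \cdot 13 \left(25 + 4 \left(-8\right)\right)}} = \sqrt{-48765 - 10 \sqrt{\frac{1}{4} \cdot 13 \left(25 - 32\right)}} = \sqrt{-48765 - 10 \sqrt{\frac{1}{4} \cdot 13 \left(-7\right)}} = \sqrt{-48765 - 10 \sqrt{- \frac{91}{4}}} = \sqrt{-48765 - 10 \frac{i \sqrt{91}}{2}} = \sqrt{-48765 - 5 i \sqrt{91}}$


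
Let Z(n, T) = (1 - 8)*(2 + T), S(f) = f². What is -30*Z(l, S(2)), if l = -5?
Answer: 1260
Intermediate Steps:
Z(n, T) = -14 - 7*T (Z(n, T) = -7*(2 + T) = -14 - 7*T)
-30*Z(l, S(2)) = -30*(-14 - 7*2²) = -30*(-14 - 7*4) = -30*(-14 - 28) = -30*(-42) = 1260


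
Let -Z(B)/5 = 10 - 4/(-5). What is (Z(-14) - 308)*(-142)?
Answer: 51404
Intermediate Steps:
Z(B) = -54 (Z(B) = -5*(10 - 4/(-5)) = -5*(10 - 4*(-1/5)) = -5*(10 + 4/5) = -5*54/5 = -54)
(Z(-14) - 308)*(-142) = (-54 - 308)*(-142) = -362*(-142) = 51404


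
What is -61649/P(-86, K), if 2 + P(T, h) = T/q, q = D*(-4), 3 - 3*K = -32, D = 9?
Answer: -158526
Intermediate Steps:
K = 35/3 (K = 1 - ⅓*(-32) = 1 + 32/3 = 35/3 ≈ 11.667)
q = -36 (q = 9*(-4) = -36)
P(T, h) = -2 - T/36 (P(T, h) = -2 + T/(-36) = -2 + T*(-1/36) = -2 - T/36)
-61649/P(-86, K) = -61649/(-2 - 1/36*(-86)) = -61649/(-2 + 43/18) = -61649/7/18 = -61649*18/7 = -158526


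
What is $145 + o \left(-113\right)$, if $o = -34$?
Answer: $3987$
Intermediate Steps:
$145 + o \left(-113\right) = 145 - -3842 = 145 + 3842 = 3987$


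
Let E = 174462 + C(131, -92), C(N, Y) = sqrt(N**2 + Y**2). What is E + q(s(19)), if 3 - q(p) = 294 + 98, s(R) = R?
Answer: 174073 + 25*sqrt(41) ≈ 1.7423e+5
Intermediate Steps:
q(p) = -389 (q(p) = 3 - (294 + 98) = 3 - 1*392 = 3 - 392 = -389)
E = 174462 + 25*sqrt(41) (E = 174462 + sqrt(131**2 + (-92)**2) = 174462 + sqrt(17161 + 8464) = 174462 + sqrt(25625) = 174462 + 25*sqrt(41) ≈ 1.7462e+5)
E + q(s(19)) = (174462 + 25*sqrt(41)) - 389 = 174073 + 25*sqrt(41)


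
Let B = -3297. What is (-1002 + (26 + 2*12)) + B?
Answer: -4249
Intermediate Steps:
(-1002 + (26 + 2*12)) + B = (-1002 + (26 + 2*12)) - 3297 = (-1002 + (26 + 24)) - 3297 = (-1002 + 50) - 3297 = -952 - 3297 = -4249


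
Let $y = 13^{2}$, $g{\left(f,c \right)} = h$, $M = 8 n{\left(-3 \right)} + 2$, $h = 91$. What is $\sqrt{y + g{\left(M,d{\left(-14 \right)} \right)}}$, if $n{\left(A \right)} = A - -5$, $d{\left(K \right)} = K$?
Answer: $2 \sqrt{65} \approx 16.125$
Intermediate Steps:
$n{\left(A \right)} = 5 + A$ ($n{\left(A \right)} = A + 5 = 5 + A$)
$M = 18$ ($M = 8 \left(5 - 3\right) + 2 = 8 \cdot 2 + 2 = 16 + 2 = 18$)
$g{\left(f,c \right)} = 91$
$y = 169$
$\sqrt{y + g{\left(M,d{\left(-14 \right)} \right)}} = \sqrt{169 + 91} = \sqrt{260} = 2 \sqrt{65}$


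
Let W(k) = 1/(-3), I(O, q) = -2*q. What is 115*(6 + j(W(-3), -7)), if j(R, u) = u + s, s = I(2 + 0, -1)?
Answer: 115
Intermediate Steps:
s = 2 (s = -2*(-1) = 2)
W(k) = -⅓
j(R, u) = 2 + u (j(R, u) = u + 2 = 2 + u)
115*(6 + j(W(-3), -7)) = 115*(6 + (2 - 7)) = 115*(6 - 5) = 115*1 = 115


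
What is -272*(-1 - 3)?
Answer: 1088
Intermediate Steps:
-272*(-1 - 3) = -272*(-4) = 1088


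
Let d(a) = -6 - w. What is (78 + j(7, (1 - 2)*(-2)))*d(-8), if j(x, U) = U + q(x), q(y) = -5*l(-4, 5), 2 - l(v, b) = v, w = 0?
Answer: -300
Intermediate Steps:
l(v, b) = 2 - v
q(y) = -30 (q(y) = -5*(2 - 1*(-4)) = -5*(2 + 4) = -5*6 = -30)
d(a) = -6 (d(a) = -6 - 1*0 = -6 + 0 = -6)
j(x, U) = -30 + U (j(x, U) = U - 30 = -30 + U)
(78 + j(7, (1 - 2)*(-2)))*d(-8) = (78 + (-30 + (1 - 2)*(-2)))*(-6) = (78 + (-30 - 1*(-2)))*(-6) = (78 + (-30 + 2))*(-6) = (78 - 28)*(-6) = 50*(-6) = -300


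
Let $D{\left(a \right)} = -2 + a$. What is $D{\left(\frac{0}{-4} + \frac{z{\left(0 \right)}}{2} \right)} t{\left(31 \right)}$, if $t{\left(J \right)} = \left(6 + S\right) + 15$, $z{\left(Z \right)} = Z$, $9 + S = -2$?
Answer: $-20$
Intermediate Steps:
$S = -11$ ($S = -9 - 2 = -11$)
$t{\left(J \right)} = 10$ ($t{\left(J \right)} = \left(6 - 11\right) + 15 = -5 + 15 = 10$)
$D{\left(\frac{0}{-4} + \frac{z{\left(0 \right)}}{2} \right)} t{\left(31 \right)} = \left(-2 + \left(\frac{0}{-4} + \frac{0}{2}\right)\right) 10 = \left(-2 + \left(0 \left(- \frac{1}{4}\right) + 0 \cdot \frac{1}{2}\right)\right) 10 = \left(-2 + \left(0 + 0\right)\right) 10 = \left(-2 + 0\right) 10 = \left(-2\right) 10 = -20$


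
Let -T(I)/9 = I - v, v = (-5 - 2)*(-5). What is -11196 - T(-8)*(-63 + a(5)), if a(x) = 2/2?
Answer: 12798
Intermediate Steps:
v = 35 (v = -7*(-5) = 35)
T(I) = 315 - 9*I (T(I) = -9*(I - 1*35) = -9*(I - 35) = -9*(-35 + I) = 315 - 9*I)
a(x) = 1 (a(x) = 2*(½) = 1)
-11196 - T(-8)*(-63 + a(5)) = -11196 - (315 - 9*(-8))*(-63 + 1) = -11196 - (315 + 72)*(-62) = -11196 - 387*(-62) = -11196 - 1*(-23994) = -11196 + 23994 = 12798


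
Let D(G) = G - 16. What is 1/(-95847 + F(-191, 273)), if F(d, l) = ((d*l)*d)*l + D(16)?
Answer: 1/2718796602 ≈ 3.6781e-10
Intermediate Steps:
D(G) = -16 + G
F(d, l) = d²*l² (F(d, l) = ((d*l)*d)*l + (-16 + 16) = (l*d²)*l + 0 = d²*l² + 0 = d²*l²)
1/(-95847 + F(-191, 273)) = 1/(-95847 + (-191)²*273²) = 1/(-95847 + 36481*74529) = 1/(-95847 + 2718892449) = 1/2718796602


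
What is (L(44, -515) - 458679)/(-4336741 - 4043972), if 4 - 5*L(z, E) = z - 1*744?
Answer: 2292691/41903565 ≈ 0.054713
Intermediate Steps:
L(z, E) = 748/5 - z/5 (L(z, E) = ⅘ - (z - 1*744)/5 = ⅘ - (z - 744)/5 = ⅘ - (-744 + z)/5 = ⅘ + (744/5 - z/5) = 748/5 - z/5)
(L(44, -515) - 458679)/(-4336741 - 4043972) = ((748/5 - ⅕*44) - 458679)/(-4336741 - 4043972) = ((748/5 - 44/5) - 458679)/(-8380713) = (704/5 - 458679)*(-1/8380713) = -2292691/5*(-1/8380713) = 2292691/41903565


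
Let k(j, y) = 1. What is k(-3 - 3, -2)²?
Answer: 1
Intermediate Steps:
k(-3 - 3, -2)² = 1² = 1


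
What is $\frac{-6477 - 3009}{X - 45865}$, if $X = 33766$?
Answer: $\frac{3162}{4033} \approx 0.78403$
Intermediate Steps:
$\frac{-6477 - 3009}{X - 45865} = \frac{-6477 - 3009}{33766 - 45865} = - \frac{9486}{-12099} = \left(-9486\right) \left(- \frac{1}{12099}\right) = \frac{3162}{4033}$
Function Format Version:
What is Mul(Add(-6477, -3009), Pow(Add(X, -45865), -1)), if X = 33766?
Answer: Rational(3162, 4033) ≈ 0.78403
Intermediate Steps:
Mul(Add(-6477, -3009), Pow(Add(X, -45865), -1)) = Mul(Add(-6477, -3009), Pow(Add(33766, -45865), -1)) = Mul(-9486, Pow(-12099, -1)) = Mul(-9486, Rational(-1, 12099)) = Rational(3162, 4033)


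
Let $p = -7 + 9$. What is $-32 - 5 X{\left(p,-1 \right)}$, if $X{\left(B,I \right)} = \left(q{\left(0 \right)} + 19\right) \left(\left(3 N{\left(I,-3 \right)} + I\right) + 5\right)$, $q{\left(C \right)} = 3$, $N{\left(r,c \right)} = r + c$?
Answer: $848$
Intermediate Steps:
$N{\left(r,c \right)} = c + r$
$p = 2$
$X{\left(B,I \right)} = -88 + 88 I$ ($X{\left(B,I \right)} = \left(3 + 19\right) \left(\left(3 \left(-3 + I\right) + I\right) + 5\right) = 22 \left(\left(\left(-9 + 3 I\right) + I\right) + 5\right) = 22 \left(\left(-9 + 4 I\right) + 5\right) = 22 \left(-4 + 4 I\right) = -88 + 88 I$)
$-32 - 5 X{\left(p,-1 \right)} = -32 - 5 \left(-88 + 88 \left(-1\right)\right) = -32 - 5 \left(-88 - 88\right) = -32 - -880 = -32 + 880 = 848$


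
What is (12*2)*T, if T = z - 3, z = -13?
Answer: -384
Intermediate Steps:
T = -16 (T = -13 - 3 = -16)
(12*2)*T = (12*2)*(-16) = 24*(-16) = -384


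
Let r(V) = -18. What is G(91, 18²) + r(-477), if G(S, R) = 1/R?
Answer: -5831/324 ≈ -17.997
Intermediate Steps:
G(91, 18²) + r(-477) = 1/(18²) - 18 = 1/324 - 18 = -5831/324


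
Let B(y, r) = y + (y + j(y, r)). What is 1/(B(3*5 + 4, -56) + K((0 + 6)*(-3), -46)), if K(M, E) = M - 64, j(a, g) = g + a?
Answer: -1/81 ≈ -0.012346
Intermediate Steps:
j(a, g) = a + g
K(M, E) = -64 + M
B(y, r) = r + 3*y (B(y, r) = y + (y + (y + r)) = y + (y + (r + y)) = y + (r + 2*y) = r + 3*y)
1/(B(3*5 + 4, -56) + K((0 + 6)*(-3), -46)) = 1/((-56 + 3*(3*5 + 4)) + (-64 + (0 + 6)*(-3))) = 1/((-56 + 3*(15 + 4)) + (-64 + 6*(-3))) = 1/((-56 + 3*19) + (-64 - 18)) = 1/((-56 + 57) - 82) = 1/(1 - 82) = 1/(-81) = -1/81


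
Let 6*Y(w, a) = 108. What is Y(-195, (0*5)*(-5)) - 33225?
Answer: -33207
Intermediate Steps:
Y(w, a) = 18 (Y(w, a) = (⅙)*108 = 18)
Y(-195, (0*5)*(-5)) - 33225 = 18 - 33225 = -33207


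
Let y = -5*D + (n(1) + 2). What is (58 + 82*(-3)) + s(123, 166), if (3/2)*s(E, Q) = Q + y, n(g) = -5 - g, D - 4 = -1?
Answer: -90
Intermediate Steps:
D = 3 (D = 4 - 1 = 3)
y = -19 (y = -5*3 + ((-5 - 1*1) + 2) = -15 + ((-5 - 1) + 2) = -15 + (-6 + 2) = -15 - 4 = -19)
s(E, Q) = -38/3 + 2*Q/3 (s(E, Q) = 2*(Q - 19)/3 = 2*(-19 + Q)/3 = -38/3 + 2*Q/3)
(58 + 82*(-3)) + s(123, 166) = (58 + 82*(-3)) + (-38/3 + (⅔)*166) = (58 - 246) + (-38/3 + 332/3) = -188 + 98 = -90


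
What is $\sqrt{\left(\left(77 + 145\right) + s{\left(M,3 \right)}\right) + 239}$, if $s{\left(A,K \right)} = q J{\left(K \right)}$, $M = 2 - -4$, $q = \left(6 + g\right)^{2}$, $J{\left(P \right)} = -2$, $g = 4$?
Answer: $3 \sqrt{29} \approx 16.155$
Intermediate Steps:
$q = 100$ ($q = \left(6 + 4\right)^{2} = 10^{2} = 100$)
$M = 6$ ($M = 2 + 4 = 6$)
$s{\left(A,K \right)} = -200$ ($s{\left(A,K \right)} = 100 \left(-2\right) = -200$)
$\sqrt{\left(\left(77 + 145\right) + s{\left(M,3 \right)}\right) + 239} = \sqrt{\left(\left(77 + 145\right) - 200\right) + 239} = \sqrt{\left(222 - 200\right) + 239} = \sqrt{22 + 239} = \sqrt{261} = 3 \sqrt{29}$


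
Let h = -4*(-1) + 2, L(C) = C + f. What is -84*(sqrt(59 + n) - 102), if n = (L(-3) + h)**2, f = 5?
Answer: 8568 - 84*sqrt(123) ≈ 7636.4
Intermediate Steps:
L(C) = 5 + C (L(C) = C + 5 = 5 + C)
h = 6 (h = 4 + 2 = 6)
n = 64 (n = ((5 - 3) + 6)**2 = (2 + 6)**2 = 8**2 = 64)
-84*(sqrt(59 + n) - 102) = -84*(sqrt(59 + 64) - 102) = -84*(sqrt(123) - 102) = -84*(-102 + sqrt(123)) = 8568 - 84*sqrt(123)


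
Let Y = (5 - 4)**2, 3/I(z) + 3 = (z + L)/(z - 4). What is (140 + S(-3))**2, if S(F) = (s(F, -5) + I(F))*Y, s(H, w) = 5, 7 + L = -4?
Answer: 20164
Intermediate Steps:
L = -11 (L = -7 - 4 = -11)
I(z) = 3/(-3 + (-11 + z)/(-4 + z)) (I(z) = 3/(-3 + (z - 11)/(z - 4)) = 3/(-3 + (-11 + z)/(-4 + z)))
Y = 1 (Y = 1**2 = 1)
S(F) = 5 + 3*(4 - F)/(-1 + 2*F) (S(F) = (5 + 3*(4 - F)/(-1 + 2*F))*1 = 5 + 3*(4 - F)/(-1 + 2*F))
(140 + S(-3))**2 = (140 + 7*(1 - 3)/(-1 + 2*(-3)))**2 = (140 + 7*(-2)/(-1 - 6))**2 = (140 + 7*(-2)/(-7))**2 = (140 + 7*(-1/7)*(-2))**2 = (140 + 2)**2 = 142**2 = 20164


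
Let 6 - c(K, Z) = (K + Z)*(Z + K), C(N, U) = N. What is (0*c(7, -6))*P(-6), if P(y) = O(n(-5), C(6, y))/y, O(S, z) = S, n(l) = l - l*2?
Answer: 0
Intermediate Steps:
n(l) = -l (n(l) = l - 2*l = -l)
c(K, Z) = 6 - (K + Z)**2 (c(K, Z) = 6 - (K + Z)*(Z + K) = 6 - (K + Z)*(K + Z) = 6 - (K + Z)**2)
P(y) = 5/y (P(y) = (-1*(-5))/y = 5/y)
(0*c(7, -6))*P(-6) = (0*(6 - (7 - 6)**2))*(5/(-6)) = (0*(6 - 1*1**2))*(5*(-1/6)) = (0*(6 - 1*1))*(-5/6) = (0*(6 - 1))*(-5/6) = (0*5)*(-5/6) = 0*(-5/6) = 0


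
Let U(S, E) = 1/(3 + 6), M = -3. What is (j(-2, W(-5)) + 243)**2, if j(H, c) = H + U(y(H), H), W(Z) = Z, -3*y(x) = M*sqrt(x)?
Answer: 4708900/81 ≈ 58135.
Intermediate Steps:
y(x) = sqrt(x) (y(x) = -(-1)*sqrt(x) = sqrt(x))
U(S, E) = 1/9
j(H, c) = 1/9 + H (j(H, c) = H + 1/9 = 1/9 + H)
(j(-2, W(-5)) + 243)**2 = ((1/9 - 2) + 243)**2 = (-17/9 + 243)**2 = (2170/9)**2 = 4708900/81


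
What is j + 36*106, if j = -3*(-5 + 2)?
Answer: 3825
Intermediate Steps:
j = 9 (j = -3*(-3) = 9)
j + 36*106 = 9 + 36*106 = 9 + 3816 = 3825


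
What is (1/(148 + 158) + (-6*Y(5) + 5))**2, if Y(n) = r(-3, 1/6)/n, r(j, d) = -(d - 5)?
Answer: 1485961/2340900 ≈ 0.63478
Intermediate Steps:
r(j, d) = 5 - d (r(j, d) = -(-5 + d) = 5 - d)
Y(n) = 29/(6*n) (Y(n) = (5 - 1/6)/n = 29/(6*n))
(1/(148 + 158) + (-6*Y(5) + 5))**2 = (1/(148 + 158) + (-29/5 + 5))**2 = (1/306 + (-29/5 + 5))**2 = (1/306 - 4/5)**2 = (-1219/1530)**2 = 1485961/2340900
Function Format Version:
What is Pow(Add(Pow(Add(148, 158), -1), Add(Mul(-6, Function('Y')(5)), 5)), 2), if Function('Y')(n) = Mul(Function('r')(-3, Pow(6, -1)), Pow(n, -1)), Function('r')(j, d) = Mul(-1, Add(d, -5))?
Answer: Rational(1485961, 2340900) ≈ 0.63478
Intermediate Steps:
Function('r')(j, d) = Add(5, Mul(-1, d)) (Function('r')(j, d) = Mul(-1, Add(-5, d)) = Add(5, Mul(-1, d)))
Function('Y')(n) = Mul(Rational(29, 6), Pow(n, -1)) (Function('Y')(n) = Mul(Add(5, Mul(-1, Pow(6, -1))), Pow(n, -1)) = Mul(Add(5, Mul(-1, Rational(1, 6))), Pow(n, -1)) = Mul(Add(5, Rational(-1, 6)), Pow(n, -1)) = Mul(Rational(29, 6), Pow(n, -1)))
Pow(Add(Pow(Add(148, 158), -1), Add(Mul(-6, Function('Y')(5)), 5)), 2) = Pow(Add(Pow(Add(148, 158), -1), Add(Mul(-6, Mul(Rational(29, 6), Pow(5, -1))), 5)), 2) = Pow(Add(Pow(306, -1), Add(Mul(-6, Mul(Rational(29, 6), Rational(1, 5))), 5)), 2) = Pow(Add(Rational(1, 306), Add(Mul(-6, Rational(29, 30)), 5)), 2) = Pow(Add(Rational(1, 306), Add(Rational(-29, 5), 5)), 2) = Pow(Add(Rational(1, 306), Rational(-4, 5)), 2) = Pow(Rational(-1219, 1530), 2) = Rational(1485961, 2340900)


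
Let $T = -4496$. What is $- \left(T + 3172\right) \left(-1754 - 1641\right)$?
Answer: $-4494980$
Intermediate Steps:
$- \left(T + 3172\right) \left(-1754 - 1641\right) = - \left(-4496 + 3172\right) \left(-1754 - 1641\right) = - \left(-1324\right) \left(-3395\right) = \left(-1\right) 4494980 = -4494980$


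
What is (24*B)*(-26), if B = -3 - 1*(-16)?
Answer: -8112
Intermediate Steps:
B = 13 (B = -3 + 16 = 13)
(24*B)*(-26) = (24*13)*(-26) = 312*(-26) = -8112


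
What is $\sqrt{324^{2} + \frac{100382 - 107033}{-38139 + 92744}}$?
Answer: $\frac{3 \sqrt{34778578722505}}{54605} \approx 324.0$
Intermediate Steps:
$\sqrt{324^{2} + \frac{100382 - 107033}{-38139 + 92744}} = \sqrt{104976 - \frac{6651}{54605}} = \sqrt{\frac{5732207829}{54605}} = \frac{3 \sqrt{34778578722505}}{54605}$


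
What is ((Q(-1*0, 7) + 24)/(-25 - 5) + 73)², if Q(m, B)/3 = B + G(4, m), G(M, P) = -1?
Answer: 128164/25 ≈ 5126.6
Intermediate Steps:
Q(m, B) = -3 + 3*B (Q(m, B) = 3*(B - 1) = 3*(-1 + B) = -3 + 3*B)
((Q(-1*0, 7) + 24)/(-25 - 5) + 73)² = (((-3 + 3*7) + 24)/(-25 - 5) + 73)² = (((-3 + 21) + 24)/(-30) + 73)² = ((18 + 24)*(-1/30) + 73)² = (42*(-1/30) + 73)² = (-7/5 + 73)² = (358/5)² = 128164/25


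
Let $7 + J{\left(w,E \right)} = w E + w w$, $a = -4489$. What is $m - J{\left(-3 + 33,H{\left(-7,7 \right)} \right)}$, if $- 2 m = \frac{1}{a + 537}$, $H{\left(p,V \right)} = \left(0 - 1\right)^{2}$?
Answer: $- \frac{7295391}{7904} \approx -923.0$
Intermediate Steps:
$H{\left(p,V \right)} = 1$ ($H{\left(p,V \right)} = \left(-1\right)^{2} = 1$)
$J{\left(w,E \right)} = -7 + w^{2} + E w$ ($J{\left(w,E \right)} = -7 + \left(w E + w w\right) = -7 + \left(E w + w^{2}\right) = -7 + \left(w^{2} + E w\right) = -7 + w^{2} + E w$)
$m = \frac{1}{7904}$ ($m = - \frac{1}{2 \left(-4489 + 537\right)} = - \frac{1}{2 \left(-3952\right)} = \left(- \frac{1}{2}\right) \left(- \frac{1}{3952}\right) = \frac{1}{7904} \approx 0.00012652$)
$m - J{\left(-3 + 33,H{\left(-7,7 \right)} \right)} = \frac{1}{7904} - \left(-7 + \left(-3 + 33\right)^{2} + 1 \left(-3 + 33\right)\right) = \frac{1}{7904} - \left(-7 + 30^{2} + 1 \cdot 30\right) = \frac{1}{7904} - \left(-7 + 900 + 30\right) = \frac{1}{7904} - 923 = - \frac{7295391}{7904}$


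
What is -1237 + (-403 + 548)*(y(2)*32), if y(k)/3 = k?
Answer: 26603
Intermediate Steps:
y(k) = 3*k
-1237 + (-403 + 548)*(y(2)*32) = -1237 + (-403 + 548)*((3*2)*32) = -1237 + 145*(6*32) = -1237 + 145*192 = -1237 + 27840 = 26603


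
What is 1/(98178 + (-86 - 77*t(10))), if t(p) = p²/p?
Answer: 1/97322 ≈ 1.0275e-5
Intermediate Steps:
t(p) = p
1/(98178 + (-86 - 77*t(10))) = 1/(98178 + (-86 - 77*10)) = 1/(98178 + (-86 - 770)) = 1/(98178 - 856) = 1/97322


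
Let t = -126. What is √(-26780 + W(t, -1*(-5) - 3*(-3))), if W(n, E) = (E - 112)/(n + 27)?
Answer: I*√29162342/33 ≈ 163.64*I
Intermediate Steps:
W(n, E) = (-112 + E)/(27 + n)
√(-26780 + W(t, -1*(-5) - 3*(-3))) = √(-26780 + (-112 + (-1*(-5) - 3*(-3)))/(27 - 126)) = √(-26780 + (-112 + (5 + 9))/(-99)) = √(-26780 - (-112 + 14)/99) = √(-26780 - 1/99*(-98)) = √(-26780 + 98/99) = √(-2651122/99) = I*√29162342/33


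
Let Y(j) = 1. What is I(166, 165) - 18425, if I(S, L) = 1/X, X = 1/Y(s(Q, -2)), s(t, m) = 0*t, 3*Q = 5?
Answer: -18424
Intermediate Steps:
Q = 5/3 (Q = (1/3)*5 = 5/3 ≈ 1.6667)
s(t, m) = 0
X = 1 (X = 1/1 = 1)
I(S, L) = 1 (I(S, L) = 1/1 = 1)
I(166, 165) - 18425 = 1 - 18425 = -18424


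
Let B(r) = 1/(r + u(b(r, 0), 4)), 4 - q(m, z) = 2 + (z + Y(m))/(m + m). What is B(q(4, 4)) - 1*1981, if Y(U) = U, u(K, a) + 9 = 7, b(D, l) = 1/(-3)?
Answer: -1982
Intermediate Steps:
b(D, l) = -⅓
u(K, a) = -2 (u(K, a) = -9 + 7 = -2)
q(m, z) = 2 - (m + z)/(2*m) (q(m, z) = 4 - (2 + (z + m)/(m + m)) = 4 - (2 + (m + z)/((2*m))) = 4 - (2 + (m + z)*(1/(2*m))) = 4 - (2 + (m + z)/(2*m)) = 4 + (-2 - (m + z)/(2*m)) = 2 - (m + z)/(2*m))
B(r) = 1/(-2 + r) (B(r) = 1/(r - 2) = 1/(-2 + r))
B(q(4, 4)) - 1*1981 = 1/(-2 + (½)*(-1*4 + 3*4)/4) - 1*1981 = 1/(-2 + (½)*(¼)*(-4 + 12)) - 1981 = 1/(-2 + (½)*(¼)*8) - 1981 = 1/(-2 + 1) - 1981 = 1/(-1) - 1981 = -1 - 1981 = -1982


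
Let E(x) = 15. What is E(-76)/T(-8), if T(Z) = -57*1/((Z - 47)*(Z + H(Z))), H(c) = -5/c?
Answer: -16225/152 ≈ -106.74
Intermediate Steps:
T(Z) = -57/((-47 + Z)*(Z - 5/Z)) (T(Z) = -57*1/((Z - 47)*(Z - 5/Z)) = -57*1/((-47 + Z)*(Z - 5/Z)) = -57/((-47 + Z)*(Z - 5/Z)))
E(-76)/T(-8) = 15/((-57*(-8)/(235 - 1*(-8)*(5 - 1*(-8)² + 47*(-8))))) = 15/((-57*(-8)/(235 - 1*(-8)*(5 - 1*64 - 376)))) = 15/((-57*(-8)/(235 - 1*(-8)*(5 - 64 - 376)))) = 15/((-57*(-8)/(235 - 1*(-8)*(-435)))) = 15/((-57*(-8)/(235 - 3480))) = 15/((-57*(-8)/(-3245))) = 15/((-57*(-8)*(-1/3245))) = 15/(-456/3245) = 15*(-3245/456) = -16225/152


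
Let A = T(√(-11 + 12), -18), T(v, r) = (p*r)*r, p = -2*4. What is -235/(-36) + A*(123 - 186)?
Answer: 5878891/36 ≈ 1.6330e+5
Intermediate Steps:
p = -8
T(v, r) = -8*r² (T(v, r) = (-8*r)*r = -8*r²)
A = -2592 (A = -8*(-18)² = -8*324 = -2592)
-235/(-36) + A*(123 - 186) = -235/(-36) - 2592*(123 - 186) = -235*(-1/36) - 2592*(-63) = 235/36 + 163296 = 5878891/36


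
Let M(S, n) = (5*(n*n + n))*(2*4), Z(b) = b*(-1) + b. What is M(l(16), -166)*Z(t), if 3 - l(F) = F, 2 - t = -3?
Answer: 0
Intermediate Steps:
t = 5 (t = 2 - 1*(-3) = 2 + 3 = 5)
Z(b) = 0 (Z(b) = -b + b = 0)
l(F) = 3 - F
M(S, n) = 40*n + 40*n**2 (M(S, n) = (5*(n**2 + n))*8 = (5*(n + n**2))*8 = (5*n + 5*n**2)*8 = 40*n + 40*n**2)
M(l(16), -166)*Z(t) = (40*(-166)*(1 - 166))*0 = (40*(-166)*(-165))*0 = 1095600*0 = 0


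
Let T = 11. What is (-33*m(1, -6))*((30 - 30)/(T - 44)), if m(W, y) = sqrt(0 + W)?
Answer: 0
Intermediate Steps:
m(W, y) = sqrt(W)
(-33*m(1, -6))*((30 - 30)/(T - 44)) = (-33*sqrt(1))*((30 - 30)/(11 - 44)) = (-33*1)*(0/(-33)) = -0*(-1)/33 = -33*0 = 0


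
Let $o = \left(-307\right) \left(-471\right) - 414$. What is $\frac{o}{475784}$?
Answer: $\frac{144183}{475784} \approx 0.30304$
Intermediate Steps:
$o = 144183$ ($o = 144597 - 414 = 144183$)
$\frac{o}{475784} = \frac{144183}{475784}$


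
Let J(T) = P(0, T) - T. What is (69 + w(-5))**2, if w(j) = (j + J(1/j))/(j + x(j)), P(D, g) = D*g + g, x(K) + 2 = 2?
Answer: 4900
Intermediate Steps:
x(K) = 0 (x(K) = -2 + 2 = 0)
P(D, g) = g + D*g
J(T) = 0 (J(T) = T*(1 + 0) - T = T*1 - T = T - T = 0)
w(j) = 1 (w(j) = (j + 0)/(j + 0) = j/j = 1)
(69 + w(-5))**2 = (69 + 1)**2 = 70**2 = 4900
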